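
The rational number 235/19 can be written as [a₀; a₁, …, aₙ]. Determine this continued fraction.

[12; 2, 1, 2, 2]

Apply division with remainder until the remainder is 0:
235 ÷ 19 → quotient 12, remainder 7
19 ÷ 7 → quotient 2, remainder 5
7 ÷ 5 → quotient 1, remainder 2
5 ÷ 2 → quotient 2, remainder 1
2 ÷ 1 → quotient 2, remainder 0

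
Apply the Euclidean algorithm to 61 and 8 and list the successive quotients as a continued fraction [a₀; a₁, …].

[7; 1, 1, 1, 2]

Repeatedly divide and take the remainder:
61 ÷ 8 → quotient 7, remainder 5
8 ÷ 5 → quotient 1, remainder 3
5 ÷ 3 → quotient 1, remainder 2
3 ÷ 2 → quotient 1, remainder 1
2 ÷ 1 → quotient 2, remainder 0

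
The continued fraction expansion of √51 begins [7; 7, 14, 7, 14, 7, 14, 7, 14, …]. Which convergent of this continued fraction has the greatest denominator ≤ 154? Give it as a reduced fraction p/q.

a_0 = 7: 7/1  (≤ bound)
a_1 = 7: 50/7  (≤ bound)
a_2 = 14: 707/99  (≤ bound)
a_3 = 7: 4999/700  (> 154, stop)

707/99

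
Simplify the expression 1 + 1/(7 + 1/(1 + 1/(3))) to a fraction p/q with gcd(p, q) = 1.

35/31

a_0 = 1: 1/1
a_1 = 7: 8/7
a_2 = 1: 9/8
a_3 = 3: 35/31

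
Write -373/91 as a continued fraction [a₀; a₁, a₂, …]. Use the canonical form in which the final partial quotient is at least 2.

Apply division with remainder until the remainder is 0:
-373 ÷ 91 → quotient -5, remainder 82
91 ÷ 82 → quotient 1, remainder 9
82 ÷ 9 → quotient 9, remainder 1
9 ÷ 1 → quotient 9, remainder 0

[-5; 1, 9, 9]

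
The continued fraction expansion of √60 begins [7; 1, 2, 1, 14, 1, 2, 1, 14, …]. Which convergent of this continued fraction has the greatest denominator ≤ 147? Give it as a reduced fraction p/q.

488/63

List convergents until the denominator exceeds the bound:
a_0 = 7: 7/1  (≤ bound)
a_1 = 1: 8/1  (≤ bound)
a_2 = 2: 23/3  (≤ bound)
a_3 = 1: 31/4  (≤ bound)
a_4 = 14: 457/59  (≤ bound)
a_5 = 1: 488/63  (≤ bound)
a_6 = 2: 1433/185  (> 147, stop)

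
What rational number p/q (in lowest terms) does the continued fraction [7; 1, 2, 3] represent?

a_0 = 7: 7/1
a_1 = 1: 8/1
a_2 = 2: 23/3
a_3 = 3: 77/10

77/10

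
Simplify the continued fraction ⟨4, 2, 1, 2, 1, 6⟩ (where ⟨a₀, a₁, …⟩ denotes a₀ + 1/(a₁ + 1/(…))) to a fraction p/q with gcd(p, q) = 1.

323/74

Start with 6.
1 + 1/(6/1) = 1 + 1/6 = 7/6
2 + 1/(7/6) = 2 + 6/7 = 20/7
1 + 1/(20/7) = 1 + 7/20 = 27/20
2 + 1/(27/20) = 2 + 20/27 = 74/27
4 + 1/(74/27) = 4 + 27/74 = 323/74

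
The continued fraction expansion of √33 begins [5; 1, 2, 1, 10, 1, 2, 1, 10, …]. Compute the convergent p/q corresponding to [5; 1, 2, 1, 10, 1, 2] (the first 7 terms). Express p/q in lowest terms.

787/137

a_0 = 5: 5/1
a_1 = 1: 6/1
a_2 = 2: 17/3
a_3 = 1: 23/4
a_4 = 10: 247/43
a_5 = 1: 270/47
a_6 = 2: 787/137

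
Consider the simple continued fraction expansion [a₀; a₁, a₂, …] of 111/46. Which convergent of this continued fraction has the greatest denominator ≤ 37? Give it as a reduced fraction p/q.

a_0 = 2: 2/1  (≤ bound)
a_1 = 2: 5/2  (≤ bound)
a_2 = 2: 12/5  (≤ bound)
a_3 = 2: 29/12  (≤ bound)
a_4 = 1: 41/17  (≤ bound)
a_5 = 2: 111/46  (> 37, stop)

41/17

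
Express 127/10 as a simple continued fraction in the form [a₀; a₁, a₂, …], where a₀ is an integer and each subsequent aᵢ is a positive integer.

[12; 1, 2, 3]

Apply division with remainder until the remainder is 0:
127 = 12·10 + 7, so a_0 = 12
10 = 1·7 + 3, so a_1 = 1
7 = 2·3 + 1, so a_2 = 2
3 = 3·1 + 0, so a_3 = 3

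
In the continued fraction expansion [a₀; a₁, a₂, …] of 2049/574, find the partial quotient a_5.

2049 ÷ 574 → quotient 3, remainder 327
574 ÷ 327 → quotient 1, remainder 247
327 ÷ 247 → quotient 1, remainder 80
247 ÷ 80 → quotient 3, remainder 7
80 ÷ 7 → quotient 11, remainder 3
7 ÷ 3 → quotient 2, remainder 1

2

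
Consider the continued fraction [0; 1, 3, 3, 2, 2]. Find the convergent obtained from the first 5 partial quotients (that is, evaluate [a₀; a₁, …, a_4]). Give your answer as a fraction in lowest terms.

23/30

Work from the innermost term outward:
Start with 2.
3 + 1/(2/1) = 3 + 1/2 = 7/2
3 + 1/(7/2) = 3 + 2/7 = 23/7
1 + 1/(23/7) = 1 + 7/23 = 30/23
0 + 1/(30/23) = 0 + 23/30 = 23/30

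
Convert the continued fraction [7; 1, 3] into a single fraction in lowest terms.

31/4

Compute successive convergents:
a_0 = 7: 7/1
a_1 = 1: 8/1
a_2 = 3: 31/4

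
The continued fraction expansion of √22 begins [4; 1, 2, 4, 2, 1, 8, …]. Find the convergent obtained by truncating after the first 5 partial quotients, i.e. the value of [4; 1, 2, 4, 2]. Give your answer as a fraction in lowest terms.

136/29

Collapse the nested fraction from the inside out:
Start with 2.
4 + 1/(2/1) = 4 + 1/2 = 9/2
2 + 1/(9/2) = 2 + 2/9 = 20/9
1 + 1/(20/9) = 1 + 9/20 = 29/20
4 + 1/(29/20) = 4 + 20/29 = 136/29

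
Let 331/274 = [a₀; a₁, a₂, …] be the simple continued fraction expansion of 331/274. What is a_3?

331 = 1·274 + 57, so a_0 = 1
274 = 4·57 + 46, so a_1 = 4
57 = 1·46 + 11, so a_2 = 1
46 = 4·11 + 2, so a_3 = 4

4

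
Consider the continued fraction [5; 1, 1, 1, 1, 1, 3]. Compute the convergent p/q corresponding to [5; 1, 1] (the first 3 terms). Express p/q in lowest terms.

11/2

Start with 1.
1 + 1/(1/1) = 1 + 1/1 = 2/1
5 + 1/(2/1) = 5 + 1/2 = 11/2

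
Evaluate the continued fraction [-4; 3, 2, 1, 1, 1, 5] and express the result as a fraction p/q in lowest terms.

Start with 5.
1 + 1/(5/1) = 1 + 1/5 = 6/5
1 + 1/(6/5) = 1 + 5/6 = 11/6
1 + 1/(11/6) = 1 + 6/11 = 17/11
2 + 1/(17/11) = 2 + 11/17 = 45/17
3 + 1/(45/17) = 3 + 17/45 = 152/45
-4 + 1/(152/45) = -4 + 45/152 = -563/152

-563/152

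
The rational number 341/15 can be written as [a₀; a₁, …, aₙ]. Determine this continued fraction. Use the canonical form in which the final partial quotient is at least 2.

[22; 1, 2, 1, 3]

341 ÷ 15 → quotient 22, remainder 11
15 ÷ 11 → quotient 1, remainder 4
11 ÷ 4 → quotient 2, remainder 3
4 ÷ 3 → quotient 1, remainder 1
3 ÷ 1 → quotient 3, remainder 0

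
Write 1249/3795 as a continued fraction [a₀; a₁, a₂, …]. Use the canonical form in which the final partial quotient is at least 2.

[0; 3, 26, 48]

1249 ÷ 3795 → quotient 0, remainder 1249
3795 ÷ 1249 → quotient 3, remainder 48
1249 ÷ 48 → quotient 26, remainder 1
48 ÷ 1 → quotient 48, remainder 0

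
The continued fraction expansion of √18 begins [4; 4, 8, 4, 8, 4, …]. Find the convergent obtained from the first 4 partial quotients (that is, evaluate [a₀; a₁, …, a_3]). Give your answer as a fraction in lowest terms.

577/136

Work from the innermost term outward:
Start with 4.
8 + 1/(4/1) = 8 + 1/4 = 33/4
4 + 1/(33/4) = 4 + 4/33 = 136/33
4 + 1/(136/33) = 4 + 33/136 = 577/136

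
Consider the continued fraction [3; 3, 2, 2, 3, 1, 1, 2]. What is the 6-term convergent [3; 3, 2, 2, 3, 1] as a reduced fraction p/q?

247/75

Work from the innermost term outward:
Start with 1.
3 + 1/(1/1) = 3 + 1/1 = 4/1
2 + 1/(4/1) = 2 + 1/4 = 9/4
2 + 1/(9/4) = 2 + 4/9 = 22/9
3 + 1/(22/9) = 3 + 9/22 = 75/22
3 + 1/(75/22) = 3 + 22/75 = 247/75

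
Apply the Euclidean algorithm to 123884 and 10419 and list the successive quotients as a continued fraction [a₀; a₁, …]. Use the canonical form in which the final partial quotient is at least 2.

[11; 1, 8, 9, 3, 3, 12]

123884 = 11·10419 + 9275, so a_0 = 11
10419 = 1·9275 + 1144, so a_1 = 1
9275 = 8·1144 + 123, so a_2 = 8
1144 = 9·123 + 37, so a_3 = 9
123 = 3·37 + 12, so a_4 = 3
37 = 3·12 + 1, so a_5 = 3
12 = 12·1 + 0, so a_6 = 12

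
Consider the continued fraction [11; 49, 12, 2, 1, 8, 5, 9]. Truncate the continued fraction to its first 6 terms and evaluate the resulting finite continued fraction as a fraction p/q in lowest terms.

173626/15755

a_0 = 11: 11/1
a_1 = 49: 540/49
a_2 = 12: 6491/589
a_3 = 2: 13522/1227
a_4 = 1: 20013/1816
a_5 = 8: 173626/15755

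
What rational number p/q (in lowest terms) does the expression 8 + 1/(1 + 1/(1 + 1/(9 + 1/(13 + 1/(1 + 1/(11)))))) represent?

a_0 = 8: 8/1
a_1 = 1: 9/1
a_2 = 1: 17/2
a_3 = 9: 162/19
a_4 = 13: 2123/249
a_5 = 1: 2285/268
a_6 = 11: 27258/3197

27258/3197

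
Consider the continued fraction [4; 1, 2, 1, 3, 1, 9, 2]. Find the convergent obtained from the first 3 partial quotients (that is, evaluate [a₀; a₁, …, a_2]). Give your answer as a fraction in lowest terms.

14/3

a_0 = 4: 4/1
a_1 = 1: 5/1
a_2 = 2: 14/3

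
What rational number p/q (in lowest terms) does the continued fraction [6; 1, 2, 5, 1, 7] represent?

996/149

a_0 = 6: 6/1
a_1 = 1: 7/1
a_2 = 2: 20/3
a_3 = 5: 107/16
a_4 = 1: 127/19
a_5 = 7: 996/149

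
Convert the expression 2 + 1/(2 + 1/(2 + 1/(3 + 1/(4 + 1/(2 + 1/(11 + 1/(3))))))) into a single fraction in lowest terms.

Build up convergents one term at a time:
a_0 = 2: 2/1
a_1 = 2: 5/2
a_2 = 2: 12/5
a_3 = 3: 41/17
a_4 = 4: 176/73
a_5 = 2: 393/163
a_6 = 11: 4499/1866
a_7 = 3: 13890/5761

13890/5761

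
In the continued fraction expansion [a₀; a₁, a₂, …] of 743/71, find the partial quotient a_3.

1

743 ÷ 71 → quotient 10, remainder 33
71 ÷ 33 → quotient 2, remainder 5
33 ÷ 5 → quotient 6, remainder 3
5 ÷ 3 → quotient 1, remainder 2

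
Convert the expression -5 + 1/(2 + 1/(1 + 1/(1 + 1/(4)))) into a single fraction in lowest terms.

Build up convergents one term at a time:
a_0 = -5: -5/1
a_1 = 2: -9/2
a_2 = 1: -14/3
a_3 = 1: -23/5
a_4 = 4: -106/23

-106/23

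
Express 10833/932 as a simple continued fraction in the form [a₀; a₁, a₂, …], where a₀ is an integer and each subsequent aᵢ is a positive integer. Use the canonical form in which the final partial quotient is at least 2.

[11; 1, 1, 1, 1, 1, 9, 12]

Run the Euclidean algorithm, recording each quotient:
10833 = 11·932 + 581, so a_0 = 11
932 = 1·581 + 351, so a_1 = 1
581 = 1·351 + 230, so a_2 = 1
351 = 1·230 + 121, so a_3 = 1
230 = 1·121 + 109, so a_4 = 1
121 = 1·109 + 12, so a_5 = 1
109 = 9·12 + 1, so a_6 = 9
12 = 12·1 + 0, so a_7 = 12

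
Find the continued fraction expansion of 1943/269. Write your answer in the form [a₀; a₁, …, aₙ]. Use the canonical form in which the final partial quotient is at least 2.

[7; 4, 2, 14, 2]

⌊1943/269⌋ = 7, remainder 60
⌊269/60⌋ = 4, remainder 29
⌊60/29⌋ = 2, remainder 2
⌊29/2⌋ = 14, remainder 1
⌊2/1⌋ = 2, remainder 0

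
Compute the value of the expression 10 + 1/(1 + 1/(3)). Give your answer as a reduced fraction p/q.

a_0 = 10: 10/1
a_1 = 1: 11/1
a_2 = 3: 43/4

43/4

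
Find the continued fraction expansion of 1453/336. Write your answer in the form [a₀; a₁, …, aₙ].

[4; 3, 12, 9]

Apply division with remainder until the remainder is 0:
⌊1453/336⌋ = 4, remainder 109
⌊336/109⌋ = 3, remainder 9
⌊109/9⌋ = 12, remainder 1
⌊9/1⌋ = 9, remainder 0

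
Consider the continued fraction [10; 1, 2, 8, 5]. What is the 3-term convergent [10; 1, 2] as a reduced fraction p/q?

Start with 2.
1 + 1/(2/1) = 1 + 1/2 = 3/2
10 + 1/(3/2) = 10 + 2/3 = 32/3

32/3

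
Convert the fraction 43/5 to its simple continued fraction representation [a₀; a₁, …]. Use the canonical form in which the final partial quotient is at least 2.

Apply division with remainder until the remainder is 0:
⌊43/5⌋ = 8, remainder 3
⌊5/3⌋ = 1, remainder 2
⌊3/2⌋ = 1, remainder 1
⌊2/1⌋ = 2, remainder 0

[8; 1, 1, 2]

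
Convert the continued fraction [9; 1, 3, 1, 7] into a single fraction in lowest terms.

Compute successive convergents:
a_0 = 9: 9/1
a_1 = 1: 10/1
a_2 = 3: 39/4
a_3 = 1: 49/5
a_4 = 7: 382/39

382/39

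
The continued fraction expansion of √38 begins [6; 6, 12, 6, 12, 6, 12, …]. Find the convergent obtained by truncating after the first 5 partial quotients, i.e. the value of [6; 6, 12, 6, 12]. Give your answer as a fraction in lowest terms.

33294/5401

Start with 12.
6 + 1/(12/1) = 6 + 1/12 = 73/12
12 + 1/(73/12) = 12 + 12/73 = 888/73
6 + 1/(888/73) = 6 + 73/888 = 5401/888
6 + 1/(5401/888) = 6 + 888/5401 = 33294/5401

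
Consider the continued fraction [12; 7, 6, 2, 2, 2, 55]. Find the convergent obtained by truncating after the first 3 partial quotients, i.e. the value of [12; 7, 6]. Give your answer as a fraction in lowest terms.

522/43

a_0 = 12: 12/1
a_1 = 7: 85/7
a_2 = 6: 522/43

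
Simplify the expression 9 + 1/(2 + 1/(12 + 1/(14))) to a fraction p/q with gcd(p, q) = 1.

3337/352

a_0 = 9: 9/1
a_1 = 2: 19/2
a_2 = 12: 237/25
a_3 = 14: 3337/352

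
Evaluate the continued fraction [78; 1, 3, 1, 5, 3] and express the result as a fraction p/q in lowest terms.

7249/92

Work from the innermost term outward:
Start with 3.
5 + 1/(3/1) = 5 + 1/3 = 16/3
1 + 1/(16/3) = 1 + 3/16 = 19/16
3 + 1/(19/16) = 3 + 16/19 = 73/19
1 + 1/(73/19) = 1 + 19/73 = 92/73
78 + 1/(92/73) = 78 + 73/92 = 7249/92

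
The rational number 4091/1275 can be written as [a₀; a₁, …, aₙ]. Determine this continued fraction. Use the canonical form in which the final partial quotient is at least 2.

[3; 4, 1, 3, 1, 5, 9]

Apply division with remainder until the remainder is 0:
⌊4091/1275⌋ = 3, remainder 266
⌊1275/266⌋ = 4, remainder 211
⌊266/211⌋ = 1, remainder 55
⌊211/55⌋ = 3, remainder 46
⌊55/46⌋ = 1, remainder 9
⌊46/9⌋ = 5, remainder 1
⌊9/1⌋ = 9, remainder 0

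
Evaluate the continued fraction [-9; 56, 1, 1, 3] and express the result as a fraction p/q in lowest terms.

Use the convergent recurrence hₖ = aₖ·hₖ₋₁ + hₖ₋₂ (and likewise for the denominators kₖ):
a_0 = -9: -9/1
a_1 = 56: -503/56
a_2 = 1: -512/57
a_3 = 1: -1015/113
a_4 = 3: -3557/396

-3557/396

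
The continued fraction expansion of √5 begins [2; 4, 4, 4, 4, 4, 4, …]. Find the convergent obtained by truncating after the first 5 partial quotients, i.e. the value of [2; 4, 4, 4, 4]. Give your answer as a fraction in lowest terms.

Build up convergents one term at a time:
a_0 = 2: 2/1
a_1 = 4: 9/4
a_2 = 4: 38/17
a_3 = 4: 161/72
a_4 = 4: 682/305

682/305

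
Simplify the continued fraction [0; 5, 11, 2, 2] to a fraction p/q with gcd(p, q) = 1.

57/290

Work from the innermost term outward:
Start with 2.
2 + 1/(2/1) = 2 + 1/2 = 5/2
11 + 1/(5/2) = 11 + 2/5 = 57/5
5 + 1/(57/5) = 5 + 5/57 = 290/57
0 + 1/(290/57) = 0 + 57/290 = 57/290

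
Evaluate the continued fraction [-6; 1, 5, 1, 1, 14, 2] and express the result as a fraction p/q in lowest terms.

-2015/391

Work from the innermost term outward:
Start with 2.
14 + 1/(2/1) = 14 + 1/2 = 29/2
1 + 1/(29/2) = 1 + 2/29 = 31/29
1 + 1/(31/29) = 1 + 29/31 = 60/31
5 + 1/(60/31) = 5 + 31/60 = 331/60
1 + 1/(331/60) = 1 + 60/331 = 391/331
-6 + 1/(391/331) = -6 + 331/391 = -2015/391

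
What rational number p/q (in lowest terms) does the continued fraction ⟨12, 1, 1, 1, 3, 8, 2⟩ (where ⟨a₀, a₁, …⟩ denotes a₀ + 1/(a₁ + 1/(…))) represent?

Starting at the tail and folding back:
Start with 2.
8 + 1/(2/1) = 8 + 1/2 = 17/2
3 + 1/(17/2) = 3 + 2/17 = 53/17
1 + 1/(53/17) = 1 + 17/53 = 70/53
1 + 1/(70/53) = 1 + 53/70 = 123/70
1 + 1/(123/70) = 1 + 70/123 = 193/123
12 + 1/(193/123) = 12 + 123/193 = 2439/193

2439/193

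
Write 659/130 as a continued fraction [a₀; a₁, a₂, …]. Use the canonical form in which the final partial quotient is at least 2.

[5; 14, 2, 4]

⌊659/130⌋ = 5, remainder 9
⌊130/9⌋ = 14, remainder 4
⌊9/4⌋ = 2, remainder 1
⌊4/1⌋ = 4, remainder 0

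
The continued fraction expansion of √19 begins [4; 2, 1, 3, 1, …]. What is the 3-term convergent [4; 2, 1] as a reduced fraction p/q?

Start with 1.
2 + 1/(1/1) = 2 + 1/1 = 3/1
4 + 1/(3/1) = 4 + 1/3 = 13/3

13/3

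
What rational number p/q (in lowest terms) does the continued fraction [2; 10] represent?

Use the convergent recurrence hₖ = aₖ·hₖ₋₁ + hₖ₋₂ (and likewise for the denominators kₖ):
a_0 = 2: 2/1
a_1 = 10: 21/10

21/10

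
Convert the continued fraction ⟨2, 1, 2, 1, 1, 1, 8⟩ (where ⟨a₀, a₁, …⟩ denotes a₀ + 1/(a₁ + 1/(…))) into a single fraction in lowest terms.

259/95

a_0 = 2: 2/1
a_1 = 1: 3/1
a_2 = 2: 8/3
a_3 = 1: 11/4
a_4 = 1: 19/7
a_5 = 1: 30/11
a_6 = 8: 259/95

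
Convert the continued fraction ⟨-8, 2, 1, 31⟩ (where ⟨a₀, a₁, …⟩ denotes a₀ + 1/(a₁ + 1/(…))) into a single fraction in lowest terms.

Collapse the nested fraction from the inside out:
Start with 31.
1 + 1/(31/1) = 1 + 1/31 = 32/31
2 + 1/(32/31) = 2 + 31/32 = 95/32
-8 + 1/(95/32) = -8 + 32/95 = -728/95

-728/95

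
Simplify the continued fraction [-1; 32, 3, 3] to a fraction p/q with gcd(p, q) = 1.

Start with 3.
3 + 1/(3/1) = 3 + 1/3 = 10/3
32 + 1/(10/3) = 32 + 3/10 = 323/10
-1 + 1/(323/10) = -1 + 10/323 = -313/323

-313/323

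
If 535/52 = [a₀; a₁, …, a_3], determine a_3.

⌊535/52⌋ = 10, remainder 15
⌊52/15⌋ = 3, remainder 7
⌊15/7⌋ = 2, remainder 1
⌊7/1⌋ = 7, remainder 0

7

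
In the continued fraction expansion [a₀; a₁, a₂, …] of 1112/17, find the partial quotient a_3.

3

Apply division with remainder until the remainder is 0:
1112 = 65·17 + 7, so a_0 = 65
17 = 2·7 + 3, so a_1 = 2
7 = 2·3 + 1, so a_2 = 2
3 = 3·1 + 0, so a_3 = 3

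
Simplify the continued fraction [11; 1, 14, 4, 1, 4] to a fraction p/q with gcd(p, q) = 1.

Start with 4.
1 + 1/(4/1) = 1 + 1/4 = 5/4
4 + 1/(5/4) = 4 + 4/5 = 24/5
14 + 1/(24/5) = 14 + 5/24 = 341/24
1 + 1/(341/24) = 1 + 24/341 = 365/341
11 + 1/(365/341) = 11 + 341/365 = 4356/365

4356/365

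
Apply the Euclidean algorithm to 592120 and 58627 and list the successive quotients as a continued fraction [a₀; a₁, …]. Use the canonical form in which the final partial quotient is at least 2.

[10; 10, 46, 15, 1, 7]

⌊592120/58627⌋ = 10, remainder 5850
⌊58627/5850⌋ = 10, remainder 127
⌊5850/127⌋ = 46, remainder 8
⌊127/8⌋ = 15, remainder 7
⌊8/7⌋ = 1, remainder 1
⌊7/1⌋ = 7, remainder 0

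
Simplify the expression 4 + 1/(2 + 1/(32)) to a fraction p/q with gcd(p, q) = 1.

292/65

Collapse the nested fraction from the inside out:
Start with 32.
2 + 1/(32/1) = 2 + 1/32 = 65/32
4 + 1/(65/32) = 4 + 32/65 = 292/65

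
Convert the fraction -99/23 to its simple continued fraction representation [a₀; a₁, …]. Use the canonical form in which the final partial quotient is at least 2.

[-5; 1, 2, 3, 2]

-99 = -5·23 + 16, so a_0 = -5
23 = 1·16 + 7, so a_1 = 1
16 = 2·7 + 2, so a_2 = 2
7 = 3·2 + 1, so a_3 = 3
2 = 2·1 + 0, so a_4 = 2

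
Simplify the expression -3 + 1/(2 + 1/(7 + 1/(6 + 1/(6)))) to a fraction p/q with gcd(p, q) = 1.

-1436/567

Start with 6.
6 + 1/(6/1) = 6 + 1/6 = 37/6
7 + 1/(37/6) = 7 + 6/37 = 265/37
2 + 1/(265/37) = 2 + 37/265 = 567/265
-3 + 1/(567/265) = -3 + 265/567 = -1436/567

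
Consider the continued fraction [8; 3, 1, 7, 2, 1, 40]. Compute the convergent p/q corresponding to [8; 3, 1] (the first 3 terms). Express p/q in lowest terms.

Start with 1.
3 + 1/(1/1) = 3 + 1/1 = 4/1
8 + 1/(4/1) = 8 + 1/4 = 33/4

33/4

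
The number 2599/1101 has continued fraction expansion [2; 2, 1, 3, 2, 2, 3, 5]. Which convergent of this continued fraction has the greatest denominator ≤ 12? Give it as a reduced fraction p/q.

List convergents until the denominator exceeds the bound:
a_0 = 2: 2/1  (≤ bound)
a_1 = 2: 5/2  (≤ bound)
a_2 = 1: 7/3  (≤ bound)
a_3 = 3: 26/11  (≤ bound)
a_4 = 2: 59/25  (> 12, stop)

26/11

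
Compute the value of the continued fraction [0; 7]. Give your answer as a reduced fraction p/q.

1/7

a_0 = 0: 0/1
a_1 = 7: 1/7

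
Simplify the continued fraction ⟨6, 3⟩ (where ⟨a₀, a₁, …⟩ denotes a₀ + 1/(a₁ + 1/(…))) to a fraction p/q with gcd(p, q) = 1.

19/3

Compute successive convergents:
a_0 = 6: 6/1
a_1 = 3: 19/3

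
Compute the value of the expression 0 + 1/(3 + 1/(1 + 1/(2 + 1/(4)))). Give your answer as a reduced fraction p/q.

13/48

Build up convergents one term at a time:
a_0 = 0: 0/1
a_1 = 3: 1/3
a_2 = 1: 1/4
a_3 = 2: 3/11
a_4 = 4: 13/48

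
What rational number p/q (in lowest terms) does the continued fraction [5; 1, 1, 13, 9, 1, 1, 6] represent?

18619/3374

Starting at the tail and folding back:
Start with 6.
1 + 1/(6/1) = 1 + 1/6 = 7/6
1 + 1/(7/6) = 1 + 6/7 = 13/7
9 + 1/(13/7) = 9 + 7/13 = 124/13
13 + 1/(124/13) = 13 + 13/124 = 1625/124
1 + 1/(1625/124) = 1 + 124/1625 = 1749/1625
1 + 1/(1749/1625) = 1 + 1625/1749 = 3374/1749
5 + 1/(3374/1749) = 5 + 1749/3374 = 18619/3374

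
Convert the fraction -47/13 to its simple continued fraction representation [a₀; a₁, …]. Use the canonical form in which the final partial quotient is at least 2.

-47 ÷ 13 → quotient -4, remainder 5
13 ÷ 5 → quotient 2, remainder 3
5 ÷ 3 → quotient 1, remainder 2
3 ÷ 2 → quotient 1, remainder 1
2 ÷ 1 → quotient 2, remainder 0

[-4; 2, 1, 1, 2]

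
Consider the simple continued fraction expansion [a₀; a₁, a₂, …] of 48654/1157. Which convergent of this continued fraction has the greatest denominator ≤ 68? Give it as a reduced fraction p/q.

List convergents until the denominator exceeds the bound:
a_0 = 42: 42/1  (≤ bound)
a_1 = 19: 799/19  (≤ bound)
a_2 = 3: 2439/58  (≤ bound)
a_3 = 1: 3238/77  (> 68, stop)

2439/58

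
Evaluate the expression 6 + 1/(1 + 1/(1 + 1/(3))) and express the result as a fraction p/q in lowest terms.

Use the convergent recurrence hₖ = aₖ·hₖ₋₁ + hₖ₋₂ (and likewise for the denominators kₖ):
a_0 = 6: 6/1
a_1 = 1: 7/1
a_2 = 1: 13/2
a_3 = 3: 46/7

46/7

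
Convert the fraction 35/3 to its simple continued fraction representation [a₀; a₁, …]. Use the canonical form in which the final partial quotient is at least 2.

⌊35/3⌋ = 11, remainder 2
⌊3/2⌋ = 1, remainder 1
⌊2/1⌋ = 2, remainder 0

[11; 1, 2]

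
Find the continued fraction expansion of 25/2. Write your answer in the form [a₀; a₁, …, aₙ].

⌊25/2⌋ = 12, remainder 1
⌊2/1⌋ = 2, remainder 0

[12; 2]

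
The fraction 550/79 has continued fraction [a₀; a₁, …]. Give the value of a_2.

25

550 ÷ 79 → quotient 6, remainder 76
79 ÷ 76 → quotient 1, remainder 3
76 ÷ 3 → quotient 25, remainder 1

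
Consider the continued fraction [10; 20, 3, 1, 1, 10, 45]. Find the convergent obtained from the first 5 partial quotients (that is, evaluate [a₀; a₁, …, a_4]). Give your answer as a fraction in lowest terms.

1427/142

a_0 = 10: 10/1
a_1 = 20: 201/20
a_2 = 3: 613/61
a_3 = 1: 814/81
a_4 = 1: 1427/142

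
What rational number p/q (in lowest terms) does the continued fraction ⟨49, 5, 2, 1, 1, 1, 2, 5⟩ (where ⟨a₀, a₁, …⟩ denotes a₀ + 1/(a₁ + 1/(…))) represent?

a_0 = 49: 49/1
a_1 = 5: 246/5
a_2 = 2: 541/11
a_3 = 1: 787/16
a_4 = 1: 1328/27
a_5 = 1: 2115/43
a_6 = 2: 5558/113
a_7 = 5: 29905/608

29905/608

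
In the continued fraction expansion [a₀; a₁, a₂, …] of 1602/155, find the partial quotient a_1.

2

Run the Euclidean algorithm, recording each quotient:
1602 = 10·155 + 52, so a_0 = 10
155 = 2·52 + 51, so a_1 = 2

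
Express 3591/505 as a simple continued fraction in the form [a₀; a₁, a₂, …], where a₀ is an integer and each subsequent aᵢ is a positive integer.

⌊3591/505⌋ = 7, remainder 56
⌊505/56⌋ = 9, remainder 1
⌊56/1⌋ = 56, remainder 0

[7; 9, 56]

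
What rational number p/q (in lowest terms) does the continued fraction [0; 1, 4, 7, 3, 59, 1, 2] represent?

a_0 = 0: 0/1
a_1 = 1: 1/1
a_2 = 4: 4/5
a_3 = 7: 29/36
a_4 = 3: 91/113
a_5 = 59: 5398/6703
a_6 = 1: 5489/6816
a_7 = 2: 16376/20335

16376/20335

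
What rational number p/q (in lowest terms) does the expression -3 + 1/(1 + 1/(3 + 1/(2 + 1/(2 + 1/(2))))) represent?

Compute successive convergents:
a_0 = -3: -3/1
a_1 = 1: -2/1
a_2 = 3: -9/4
a_3 = 2: -20/9
a_4 = 2: -49/22
a_5 = 2: -118/53

-118/53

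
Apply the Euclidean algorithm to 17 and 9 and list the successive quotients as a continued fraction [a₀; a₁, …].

[1; 1, 8]

17 ÷ 9 → quotient 1, remainder 8
9 ÷ 8 → quotient 1, remainder 1
8 ÷ 1 → quotient 8, remainder 0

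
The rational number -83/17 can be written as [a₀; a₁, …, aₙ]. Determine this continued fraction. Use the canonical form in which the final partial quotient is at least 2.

[-5; 8, 2]

Run the Euclidean algorithm, recording each quotient:
-83 = -5·17 + 2, so a_0 = -5
17 = 8·2 + 1, so a_1 = 8
2 = 2·1 + 0, so a_2 = 2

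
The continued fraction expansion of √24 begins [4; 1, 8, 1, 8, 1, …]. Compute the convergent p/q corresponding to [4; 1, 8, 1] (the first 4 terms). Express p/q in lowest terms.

49/10

Start with 1.
8 + 1/(1/1) = 8 + 1/1 = 9/1
1 + 1/(9/1) = 1 + 1/9 = 10/9
4 + 1/(10/9) = 4 + 9/10 = 49/10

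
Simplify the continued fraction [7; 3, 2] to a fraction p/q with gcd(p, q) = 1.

51/7

a_0 = 7: 7/1
a_1 = 3: 22/3
a_2 = 2: 51/7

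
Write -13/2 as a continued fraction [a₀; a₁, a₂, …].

⌊-13/2⌋ = -7, remainder 1
⌊2/1⌋ = 2, remainder 0

[-7; 2]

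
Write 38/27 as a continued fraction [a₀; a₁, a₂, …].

[1; 2, 2, 5]

38 = 1·27 + 11, so a_0 = 1
27 = 2·11 + 5, so a_1 = 2
11 = 2·5 + 1, so a_2 = 2
5 = 5·1 + 0, so a_3 = 5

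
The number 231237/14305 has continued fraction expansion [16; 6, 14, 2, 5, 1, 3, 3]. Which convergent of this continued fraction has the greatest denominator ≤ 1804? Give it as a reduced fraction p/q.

18444/1141

List convergents until the denominator exceeds the bound:
a_0 = 16: 16/1  (≤ bound)
a_1 = 6: 97/6  (≤ bound)
a_2 = 14: 1374/85  (≤ bound)
a_3 = 2: 2845/176  (≤ bound)
a_4 = 5: 15599/965  (≤ bound)
a_5 = 1: 18444/1141  (≤ bound)
a_6 = 3: 70931/4388  (> 1804, stop)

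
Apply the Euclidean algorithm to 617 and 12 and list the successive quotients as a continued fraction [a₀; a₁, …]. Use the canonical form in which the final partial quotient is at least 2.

⌊617/12⌋ = 51, remainder 5
⌊12/5⌋ = 2, remainder 2
⌊5/2⌋ = 2, remainder 1
⌊2/1⌋ = 2, remainder 0

[51; 2, 2, 2]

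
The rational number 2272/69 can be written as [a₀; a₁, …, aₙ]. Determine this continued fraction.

[32; 1, 12, 1, 4]

⌊2272/69⌋ = 32, remainder 64
⌊69/64⌋ = 1, remainder 5
⌊64/5⌋ = 12, remainder 4
⌊5/4⌋ = 1, remainder 1
⌊4/1⌋ = 4, remainder 0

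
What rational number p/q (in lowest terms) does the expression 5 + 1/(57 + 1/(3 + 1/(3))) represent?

a_0 = 5: 5/1
a_1 = 57: 286/57
a_2 = 3: 863/172
a_3 = 3: 2875/573

2875/573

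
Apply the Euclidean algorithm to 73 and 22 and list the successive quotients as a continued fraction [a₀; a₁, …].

73 = 3·22 + 7, so a_0 = 3
22 = 3·7 + 1, so a_1 = 3
7 = 7·1 + 0, so a_2 = 7

[3; 3, 7]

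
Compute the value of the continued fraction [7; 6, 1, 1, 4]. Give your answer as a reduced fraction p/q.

422/59

Start with 4.
1 + 1/(4/1) = 1 + 1/4 = 5/4
1 + 1/(5/4) = 1 + 4/5 = 9/5
6 + 1/(9/5) = 6 + 5/9 = 59/9
7 + 1/(59/9) = 7 + 9/59 = 422/59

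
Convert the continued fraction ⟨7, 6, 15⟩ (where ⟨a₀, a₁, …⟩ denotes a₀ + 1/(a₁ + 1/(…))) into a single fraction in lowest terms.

Use the convergent recurrence hₖ = aₖ·hₖ₋₁ + hₖ₋₂ (and likewise for the denominators kₖ):
a_0 = 7: 7/1
a_1 = 6: 43/6
a_2 = 15: 652/91

652/91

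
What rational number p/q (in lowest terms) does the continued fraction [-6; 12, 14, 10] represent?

-10071/1702

Start with 10.
14 + 1/(10/1) = 14 + 1/10 = 141/10
12 + 1/(141/10) = 12 + 10/141 = 1702/141
-6 + 1/(1702/141) = -6 + 141/1702 = -10071/1702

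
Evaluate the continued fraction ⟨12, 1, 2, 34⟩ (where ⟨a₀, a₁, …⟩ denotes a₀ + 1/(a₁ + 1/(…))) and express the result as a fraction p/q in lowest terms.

1305/103

Use the convergent recurrence hₖ = aₖ·hₖ₋₁ + hₖ₋₂ (and likewise for the denominators kₖ):
a_0 = 12: 12/1
a_1 = 1: 13/1
a_2 = 2: 38/3
a_3 = 34: 1305/103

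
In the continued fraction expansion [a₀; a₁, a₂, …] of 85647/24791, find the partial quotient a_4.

59

Run the Euclidean algorithm, recording each quotient:
⌊85647/24791⌋ = 3, remainder 11274
⌊24791/11274⌋ = 2, remainder 2243
⌊11274/2243⌋ = 5, remainder 59
⌊2243/59⌋ = 38, remainder 1
⌊59/1⌋ = 59, remainder 0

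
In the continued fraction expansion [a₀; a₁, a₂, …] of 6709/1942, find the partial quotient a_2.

Run the Euclidean algorithm, recording each quotient:
6709 = 3·1942 + 883, so a_0 = 3
1942 = 2·883 + 176, so a_1 = 2
883 = 5·176 + 3, so a_2 = 5

5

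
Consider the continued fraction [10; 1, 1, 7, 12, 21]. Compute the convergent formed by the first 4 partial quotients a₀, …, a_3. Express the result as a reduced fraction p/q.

158/15

Starting at the tail and folding back:
Start with 7.
1 + 1/(7/1) = 1 + 1/7 = 8/7
1 + 1/(8/7) = 1 + 7/8 = 15/8
10 + 1/(15/8) = 10 + 8/15 = 158/15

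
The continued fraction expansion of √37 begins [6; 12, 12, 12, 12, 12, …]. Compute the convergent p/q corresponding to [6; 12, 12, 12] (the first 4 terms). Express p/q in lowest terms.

10657/1752

a_0 = 6: 6/1
a_1 = 12: 73/12
a_2 = 12: 882/145
a_3 = 12: 10657/1752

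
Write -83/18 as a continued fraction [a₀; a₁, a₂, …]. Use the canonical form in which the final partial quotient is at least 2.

[-5; 2, 1, 1, 3]

-83 = -5·18 + 7, so a_0 = -5
18 = 2·7 + 4, so a_1 = 2
7 = 1·4 + 3, so a_2 = 1
4 = 1·3 + 1, so a_3 = 1
3 = 3·1 + 0, so a_4 = 3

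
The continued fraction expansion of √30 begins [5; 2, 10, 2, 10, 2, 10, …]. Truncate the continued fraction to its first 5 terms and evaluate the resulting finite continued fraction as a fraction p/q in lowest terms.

2525/461

Use the convergent recurrence hₖ = aₖ·hₖ₋₁ + hₖ₋₂ (and likewise for the denominators kₖ):
a_0 = 5: 5/1
a_1 = 2: 11/2
a_2 = 10: 115/21
a_3 = 2: 241/44
a_4 = 10: 2525/461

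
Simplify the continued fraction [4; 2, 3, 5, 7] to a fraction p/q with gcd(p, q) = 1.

1179/266

Build up convergents one term at a time:
a_0 = 4: 4/1
a_1 = 2: 9/2
a_2 = 3: 31/7
a_3 = 5: 164/37
a_4 = 7: 1179/266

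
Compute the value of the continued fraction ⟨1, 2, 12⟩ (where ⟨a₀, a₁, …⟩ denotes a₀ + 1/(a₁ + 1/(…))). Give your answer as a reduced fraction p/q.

37/25

a_0 = 1: 1/1
a_1 = 2: 3/2
a_2 = 12: 37/25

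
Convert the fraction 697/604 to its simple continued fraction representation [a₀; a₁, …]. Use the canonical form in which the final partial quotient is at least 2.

[1; 6, 2, 46]

697 = 1·604 + 93, so a_0 = 1
604 = 6·93 + 46, so a_1 = 6
93 = 2·46 + 1, so a_2 = 2
46 = 46·1 + 0, so a_3 = 46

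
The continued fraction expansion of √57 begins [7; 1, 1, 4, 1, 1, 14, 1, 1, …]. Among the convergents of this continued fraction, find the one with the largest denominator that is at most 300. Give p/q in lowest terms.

2197/291

a_0 = 7: 7/1  (≤ bound)
a_1 = 1: 8/1  (≤ bound)
a_2 = 1: 15/2  (≤ bound)
a_3 = 4: 68/9  (≤ bound)
a_4 = 1: 83/11  (≤ bound)
a_5 = 1: 151/20  (≤ bound)
a_6 = 14: 2197/291  (≤ bound)
a_7 = 1: 2348/311  (> 300, stop)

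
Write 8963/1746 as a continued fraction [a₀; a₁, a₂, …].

Apply division with remainder until the remainder is 0:
⌊8963/1746⌋ = 5, remainder 233
⌊1746/233⌋ = 7, remainder 115
⌊233/115⌋ = 2, remainder 3
⌊115/3⌋ = 38, remainder 1
⌊3/1⌋ = 3, remainder 0

[5; 7, 2, 38, 3]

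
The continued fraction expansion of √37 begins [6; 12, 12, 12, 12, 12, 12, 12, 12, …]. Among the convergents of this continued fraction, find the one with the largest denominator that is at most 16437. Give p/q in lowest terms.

10657/1752

a_0 = 6: 6/1  (≤ bound)
a_1 = 12: 73/12  (≤ bound)
a_2 = 12: 882/145  (≤ bound)
a_3 = 12: 10657/1752  (≤ bound)
a_4 = 12: 128766/21169  (> 16437, stop)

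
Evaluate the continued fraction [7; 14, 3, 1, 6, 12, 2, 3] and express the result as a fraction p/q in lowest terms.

Start with 3.
2 + 1/(3/1) = 2 + 1/3 = 7/3
12 + 1/(7/3) = 12 + 3/7 = 87/7
6 + 1/(87/7) = 6 + 7/87 = 529/87
1 + 1/(529/87) = 1 + 87/529 = 616/529
3 + 1/(616/529) = 3 + 529/616 = 2377/616
14 + 1/(2377/616) = 14 + 616/2377 = 33894/2377
7 + 1/(33894/2377) = 7 + 2377/33894 = 239635/33894

239635/33894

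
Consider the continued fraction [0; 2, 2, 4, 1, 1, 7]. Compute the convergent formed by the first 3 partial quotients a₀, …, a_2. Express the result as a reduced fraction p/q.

2/5

a_0 = 0: 0/1
a_1 = 2: 1/2
a_2 = 2: 2/5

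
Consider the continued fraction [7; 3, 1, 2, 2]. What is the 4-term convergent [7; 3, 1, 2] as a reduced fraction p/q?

Start with 2.
1 + 1/(2/1) = 1 + 1/2 = 3/2
3 + 1/(3/2) = 3 + 2/3 = 11/3
7 + 1/(11/3) = 7 + 3/11 = 80/11

80/11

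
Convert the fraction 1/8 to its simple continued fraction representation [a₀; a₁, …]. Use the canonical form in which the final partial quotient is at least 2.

1 = 0·8 + 1, so a_0 = 0
8 = 8·1 + 0, so a_1 = 8

[0; 8]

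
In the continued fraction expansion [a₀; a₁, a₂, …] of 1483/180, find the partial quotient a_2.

5

1483 ÷ 180 → quotient 8, remainder 43
180 ÷ 43 → quotient 4, remainder 8
43 ÷ 8 → quotient 5, remainder 3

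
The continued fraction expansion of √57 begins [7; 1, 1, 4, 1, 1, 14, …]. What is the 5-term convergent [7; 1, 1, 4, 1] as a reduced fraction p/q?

a_0 = 7: 7/1
a_1 = 1: 8/1
a_2 = 1: 15/2
a_3 = 4: 68/9
a_4 = 1: 83/11

83/11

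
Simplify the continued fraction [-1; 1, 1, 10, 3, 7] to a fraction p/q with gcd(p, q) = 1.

-227/476

a_0 = -1: -1/1
a_1 = 1: 0/1
a_2 = 1: -1/2
a_3 = 10: -10/21
a_4 = 3: -31/65
a_5 = 7: -227/476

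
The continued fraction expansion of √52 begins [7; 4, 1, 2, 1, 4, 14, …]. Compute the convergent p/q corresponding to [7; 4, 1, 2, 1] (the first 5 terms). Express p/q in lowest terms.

Build up convergents one term at a time:
a_0 = 7: 7/1
a_1 = 4: 29/4
a_2 = 1: 36/5
a_3 = 2: 101/14
a_4 = 1: 137/19

137/19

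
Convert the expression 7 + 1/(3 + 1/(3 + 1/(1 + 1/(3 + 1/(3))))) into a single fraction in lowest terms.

1169/160

Start with 3.
3 + 1/(3/1) = 3 + 1/3 = 10/3
1 + 1/(10/3) = 1 + 3/10 = 13/10
3 + 1/(13/10) = 3 + 10/13 = 49/13
3 + 1/(49/13) = 3 + 13/49 = 160/49
7 + 1/(160/49) = 7 + 49/160 = 1169/160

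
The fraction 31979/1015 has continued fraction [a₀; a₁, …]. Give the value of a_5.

Repeatedly divide and take the remainder:
31979 ÷ 1015 → quotient 31, remainder 514
1015 ÷ 514 → quotient 1, remainder 501
514 ÷ 501 → quotient 1, remainder 13
501 ÷ 13 → quotient 38, remainder 7
13 ÷ 7 → quotient 1, remainder 6
7 ÷ 6 → quotient 1, remainder 1

1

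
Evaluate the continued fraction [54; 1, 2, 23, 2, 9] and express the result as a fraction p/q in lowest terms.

74189/1357

a_0 = 54: 54/1
a_1 = 1: 55/1
a_2 = 2: 164/3
a_3 = 23: 3827/70
a_4 = 2: 7818/143
a_5 = 9: 74189/1357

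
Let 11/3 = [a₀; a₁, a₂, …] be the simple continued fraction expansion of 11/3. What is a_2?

11 = 3·3 + 2, so a_0 = 3
3 = 1·2 + 1, so a_1 = 1
2 = 2·1 + 0, so a_2 = 2

2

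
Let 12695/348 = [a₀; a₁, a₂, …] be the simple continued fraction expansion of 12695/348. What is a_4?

12695 = 36·348 + 167, so a_0 = 36
348 = 2·167 + 14, so a_1 = 2
167 = 11·14 + 13, so a_2 = 11
14 = 1·13 + 1, so a_3 = 1
13 = 13·1 + 0, so a_4 = 13

13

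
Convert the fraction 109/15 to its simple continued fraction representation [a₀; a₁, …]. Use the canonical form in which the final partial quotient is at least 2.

⌊109/15⌋ = 7, remainder 4
⌊15/4⌋ = 3, remainder 3
⌊4/3⌋ = 1, remainder 1
⌊3/1⌋ = 3, remainder 0

[7; 3, 1, 3]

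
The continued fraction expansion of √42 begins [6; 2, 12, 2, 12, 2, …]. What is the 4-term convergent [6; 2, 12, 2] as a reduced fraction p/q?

337/52

Collapse the nested fraction from the inside out:
Start with 2.
12 + 1/(2/1) = 12 + 1/2 = 25/2
2 + 1/(25/2) = 2 + 2/25 = 52/25
6 + 1/(52/25) = 6 + 25/52 = 337/52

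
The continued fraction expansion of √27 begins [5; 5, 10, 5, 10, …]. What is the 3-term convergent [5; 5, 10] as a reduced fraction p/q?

Collapse the nested fraction from the inside out:
Start with 10.
5 + 1/(10/1) = 5 + 1/10 = 51/10
5 + 1/(51/10) = 5 + 10/51 = 265/51

265/51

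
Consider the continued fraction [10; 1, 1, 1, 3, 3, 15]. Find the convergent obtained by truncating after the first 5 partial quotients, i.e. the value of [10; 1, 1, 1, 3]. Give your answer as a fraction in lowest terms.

a_0 = 10: 10/1
a_1 = 1: 11/1
a_2 = 1: 21/2
a_3 = 1: 32/3
a_4 = 3: 117/11

117/11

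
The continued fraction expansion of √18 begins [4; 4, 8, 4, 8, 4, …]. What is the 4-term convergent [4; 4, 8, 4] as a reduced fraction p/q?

577/136

a_0 = 4: 4/1
a_1 = 4: 17/4
a_2 = 8: 140/33
a_3 = 4: 577/136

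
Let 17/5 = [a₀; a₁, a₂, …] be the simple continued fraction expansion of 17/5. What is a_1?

2

17 ÷ 5 → quotient 3, remainder 2
5 ÷ 2 → quotient 2, remainder 1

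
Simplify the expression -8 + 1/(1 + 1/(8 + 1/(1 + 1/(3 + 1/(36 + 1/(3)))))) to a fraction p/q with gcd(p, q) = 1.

-30406/4281

Build up convergents one term at a time:
a_0 = -8: -8/1
a_1 = 1: -7/1
a_2 = 8: -64/9
a_3 = 1: -71/10
a_4 = 3: -277/39
a_5 = 36: -10043/1414
a_6 = 3: -30406/4281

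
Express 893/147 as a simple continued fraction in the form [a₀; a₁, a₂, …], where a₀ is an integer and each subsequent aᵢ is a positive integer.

893 = 6·147 + 11, so a_0 = 6
147 = 13·11 + 4, so a_1 = 13
11 = 2·4 + 3, so a_2 = 2
4 = 1·3 + 1, so a_3 = 1
3 = 3·1 + 0, so a_4 = 3

[6; 13, 2, 1, 3]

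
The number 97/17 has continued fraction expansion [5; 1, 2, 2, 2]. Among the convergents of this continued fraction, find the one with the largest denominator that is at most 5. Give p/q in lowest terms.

17/3

a_0 = 5: 5/1  (≤ bound)
a_1 = 1: 6/1  (≤ bound)
a_2 = 2: 17/3  (≤ bound)
a_3 = 2: 40/7  (> 5, stop)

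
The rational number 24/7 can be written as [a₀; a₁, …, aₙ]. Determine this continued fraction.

[3; 2, 3]

⌊24/7⌋ = 3, remainder 3
⌊7/3⌋ = 2, remainder 1
⌊3/1⌋ = 3, remainder 0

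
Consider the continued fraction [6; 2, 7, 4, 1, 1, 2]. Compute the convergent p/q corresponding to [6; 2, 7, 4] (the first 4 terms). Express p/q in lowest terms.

401/62

Build up convergents one term at a time:
a_0 = 6: 6/1
a_1 = 2: 13/2
a_2 = 7: 97/15
a_3 = 4: 401/62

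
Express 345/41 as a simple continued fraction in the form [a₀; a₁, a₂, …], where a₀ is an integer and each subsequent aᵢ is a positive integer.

345 = 8·41 + 17, so a_0 = 8
41 = 2·17 + 7, so a_1 = 2
17 = 2·7 + 3, so a_2 = 2
7 = 2·3 + 1, so a_3 = 2
3 = 3·1 + 0, so a_4 = 3

[8; 2, 2, 2, 3]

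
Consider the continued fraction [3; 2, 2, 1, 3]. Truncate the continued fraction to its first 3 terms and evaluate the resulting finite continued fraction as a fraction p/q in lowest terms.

17/5

a_0 = 3: 3/1
a_1 = 2: 7/2
a_2 = 2: 17/5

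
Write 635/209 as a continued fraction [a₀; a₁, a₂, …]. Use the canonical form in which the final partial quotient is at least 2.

635 = 3·209 + 8, so a_0 = 3
209 = 26·8 + 1, so a_1 = 26
8 = 8·1 + 0, so a_2 = 8

[3; 26, 8]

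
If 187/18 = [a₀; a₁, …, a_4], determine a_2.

1

⌊187/18⌋ = 10, remainder 7
⌊18/7⌋ = 2, remainder 4
⌊7/4⌋ = 1, remainder 3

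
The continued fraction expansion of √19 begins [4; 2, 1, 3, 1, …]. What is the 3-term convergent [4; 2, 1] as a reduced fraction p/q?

13/3

a_0 = 4: 4/1
a_1 = 2: 9/2
a_2 = 1: 13/3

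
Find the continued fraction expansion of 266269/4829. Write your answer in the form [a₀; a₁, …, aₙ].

Run the Euclidean algorithm, recording each quotient:
⌊266269/4829⌋ = 55, remainder 674
⌊4829/674⌋ = 7, remainder 111
⌊674/111⌋ = 6, remainder 8
⌊111/8⌋ = 13, remainder 7
⌊8/7⌋ = 1, remainder 1
⌊7/1⌋ = 7, remainder 0

[55; 7, 6, 13, 1, 7]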